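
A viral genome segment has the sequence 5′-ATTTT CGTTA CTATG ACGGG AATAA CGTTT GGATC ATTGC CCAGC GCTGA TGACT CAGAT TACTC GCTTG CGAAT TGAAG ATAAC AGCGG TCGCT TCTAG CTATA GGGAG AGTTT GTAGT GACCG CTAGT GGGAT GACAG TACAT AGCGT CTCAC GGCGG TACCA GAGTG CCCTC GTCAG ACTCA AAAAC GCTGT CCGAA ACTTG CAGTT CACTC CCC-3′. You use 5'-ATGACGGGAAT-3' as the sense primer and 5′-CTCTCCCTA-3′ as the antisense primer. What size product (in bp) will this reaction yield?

100 bp

Scanning the template, ATGACGGGAAT occurs at positions 13–23; this primer anneals to the bottom strand there with its 3' end pointing downstream.
Taking the reverse complement of CTCTCCCTA gives TAGGGAGAG, found at positions 104–112 on the template; the primer anneals here to the top strand with its 3' end pointing upstream.
The product runs from position 13 to position 112, so its length is 112 − 13 + 1 = 100 bp.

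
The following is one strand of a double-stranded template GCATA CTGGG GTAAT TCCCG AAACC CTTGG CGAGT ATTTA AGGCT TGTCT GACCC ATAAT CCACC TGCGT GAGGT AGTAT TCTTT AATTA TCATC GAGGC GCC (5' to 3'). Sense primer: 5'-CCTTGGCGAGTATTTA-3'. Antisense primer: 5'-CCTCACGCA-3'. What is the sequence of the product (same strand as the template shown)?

5'-CCTTGGCGAGTATTTAAGGCTTGTCTGACCCATAATCCACCTGCGTGAGG-3'

Forward primer CCTTGGCGAGTATTTA is found on the top strand at positions 25–40.
Taking the reverse complement of CCTCACGCA gives TGCGTGAGG, found at positions 66–74 on the template; the primer anneals here to the top strand with its 3' end pointing upstream.
The product is the template from position 25 through 74 (50 bp).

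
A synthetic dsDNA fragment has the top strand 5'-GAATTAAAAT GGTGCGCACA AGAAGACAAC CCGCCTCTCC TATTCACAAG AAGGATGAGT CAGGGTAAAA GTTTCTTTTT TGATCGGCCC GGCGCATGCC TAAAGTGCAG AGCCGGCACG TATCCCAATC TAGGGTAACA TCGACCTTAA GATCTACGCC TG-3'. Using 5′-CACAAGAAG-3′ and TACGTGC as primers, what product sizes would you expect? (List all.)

106 bp, 78 bp

The forward primer CACAAGAAG matches the top strand at positions 17–25, 45–53.
The reverse primer's reverse complement is GCACGTA, matching at positions 116–122.
Each forward site pairs with the reverse site to give a product ending at position 122: sizes 106, 78 bp.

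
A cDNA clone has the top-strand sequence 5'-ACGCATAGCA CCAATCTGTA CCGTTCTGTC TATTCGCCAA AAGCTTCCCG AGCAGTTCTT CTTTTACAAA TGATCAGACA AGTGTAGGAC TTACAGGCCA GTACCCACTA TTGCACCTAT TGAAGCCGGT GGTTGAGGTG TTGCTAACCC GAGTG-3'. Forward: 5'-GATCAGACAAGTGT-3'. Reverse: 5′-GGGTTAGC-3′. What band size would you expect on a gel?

79 bp

Scanning the template, GATCAGACAAGTGT occurs at positions 72–85; this primer anneals to the bottom strand there with its 3' end pointing downstream.
Taking the reverse complement of GGGTTAGC gives GCTAACCC, found at positions 143–150 on the template; the primer anneals here to the top strand with its 3' end pointing upstream.
Product length = (reverse-primer end) − (forward-primer start) + 1 = 150 − 72 + 1 = 79 bp.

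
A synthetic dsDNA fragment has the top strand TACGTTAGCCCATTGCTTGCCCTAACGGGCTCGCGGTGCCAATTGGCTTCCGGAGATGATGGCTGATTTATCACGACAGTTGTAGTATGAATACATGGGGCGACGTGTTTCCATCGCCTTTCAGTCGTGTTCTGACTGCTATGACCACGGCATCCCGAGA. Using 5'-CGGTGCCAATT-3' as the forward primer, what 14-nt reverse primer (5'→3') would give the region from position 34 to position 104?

5'-GTCGCCCCATGTAT-3'

The product's 3' end on the top strand is position 104.
The reverse primer anneals to the top strand over positions 91–104, i.e. to ATACATGGGGCGAC.
Its sequence written 5'→3' is the reverse complement: GTCGCCCCATGTAT.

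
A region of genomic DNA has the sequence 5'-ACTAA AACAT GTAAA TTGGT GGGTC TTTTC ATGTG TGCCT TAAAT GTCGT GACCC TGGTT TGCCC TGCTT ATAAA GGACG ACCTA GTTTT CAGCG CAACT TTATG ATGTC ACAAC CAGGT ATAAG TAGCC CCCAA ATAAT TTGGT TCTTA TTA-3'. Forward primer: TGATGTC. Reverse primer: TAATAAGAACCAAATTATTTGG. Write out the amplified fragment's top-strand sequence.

5'-TGATGTCACAACCAGGTATAAGTAGCCCCCAAATAATTTGGTTCTTATTA-3'

Scanning the template, TGATGTC occurs at positions 104–110; this primer anneals to the bottom strand there with its 3' end pointing downstream.
Taking the reverse complement of TAATAAGAACCAAATTATTTGG gives CCAAATAATTTGGTTCTTATTA, found at positions 132–153 on the template; the primer anneals here to the top strand with its 3' end pointing upstream.
The product is the template from position 104 through 153 (50 bp).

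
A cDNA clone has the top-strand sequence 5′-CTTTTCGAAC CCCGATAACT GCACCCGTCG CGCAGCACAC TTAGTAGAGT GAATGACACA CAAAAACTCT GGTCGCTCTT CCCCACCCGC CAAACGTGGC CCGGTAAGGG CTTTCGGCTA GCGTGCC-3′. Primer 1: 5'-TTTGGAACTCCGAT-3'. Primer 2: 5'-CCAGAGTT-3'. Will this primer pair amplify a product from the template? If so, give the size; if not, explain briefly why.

Primer 1 (TTTGGAACTCCGAT) does not match the top strand, and its reverse complement ATCGGAGTTCCAAA does not match either.
With no annealing site for primer 1, no amplification occurs.

No product — primer 1 has no binding site in the template.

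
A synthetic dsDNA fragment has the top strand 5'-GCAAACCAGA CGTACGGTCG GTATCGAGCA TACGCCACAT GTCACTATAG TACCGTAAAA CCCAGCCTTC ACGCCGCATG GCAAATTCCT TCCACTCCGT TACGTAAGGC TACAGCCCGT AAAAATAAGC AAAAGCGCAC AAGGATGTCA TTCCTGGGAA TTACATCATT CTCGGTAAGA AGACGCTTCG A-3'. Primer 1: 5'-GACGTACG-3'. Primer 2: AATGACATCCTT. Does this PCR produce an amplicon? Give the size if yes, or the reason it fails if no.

Primer 1 (GACGTACG) matches the top strand at positions 9–16; it acts as a forward primer.
Primer 2's reverse complement is AAGGATGTCATT, matching the top strand at positions 141–152; it acts as a reverse primer.
The 3' ends face each other across positions 9–152, giving a 144 bp product.

Yes — a 144 bp product.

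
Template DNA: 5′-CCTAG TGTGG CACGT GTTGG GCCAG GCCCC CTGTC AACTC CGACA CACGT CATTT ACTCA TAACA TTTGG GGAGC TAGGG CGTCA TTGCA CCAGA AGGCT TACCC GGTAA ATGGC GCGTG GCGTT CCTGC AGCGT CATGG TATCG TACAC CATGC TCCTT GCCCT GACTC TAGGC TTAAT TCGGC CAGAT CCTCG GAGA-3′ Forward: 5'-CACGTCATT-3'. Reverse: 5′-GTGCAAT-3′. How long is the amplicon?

46 bp

The forward primer matches the template at positions 46–54.
The reverse primer's reverse complement is ATTGCAC, which matches the template at positions 85–91.
Product length = (reverse-primer end) − (forward-primer start) + 1 = 91 − 46 + 1 = 46 bp.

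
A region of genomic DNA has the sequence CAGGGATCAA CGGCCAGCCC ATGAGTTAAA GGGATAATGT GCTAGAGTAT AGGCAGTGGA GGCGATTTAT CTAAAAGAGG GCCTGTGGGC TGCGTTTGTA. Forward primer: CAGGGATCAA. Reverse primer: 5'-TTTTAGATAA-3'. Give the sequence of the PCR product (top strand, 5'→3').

Scanning the template, CAGGGATCAA occurs at positions 1–10; this primer anneals to the bottom strand there with its 3' end pointing downstream.
The reverse primer's reverse complement is TTATCTAAAA, which matches the template at positions 67–76.
The product is the template from position 1 through 76 (76 bp).

5'-CAGGGATCAACGGCCAGCCCATGAGTTAAAGGGATAATGTGCTAGAGTATAGGCAGTGGAGGCGATTTATCTAAAA-3'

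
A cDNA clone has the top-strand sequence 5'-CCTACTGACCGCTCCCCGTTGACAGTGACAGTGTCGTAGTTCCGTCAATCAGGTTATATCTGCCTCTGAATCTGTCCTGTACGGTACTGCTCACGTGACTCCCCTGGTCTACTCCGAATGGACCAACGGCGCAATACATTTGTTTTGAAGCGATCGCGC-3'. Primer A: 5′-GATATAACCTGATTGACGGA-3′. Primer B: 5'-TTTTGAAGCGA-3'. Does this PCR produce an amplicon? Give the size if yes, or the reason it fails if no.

Primer A (GATATAACCTGATTGACGGA) has reverse complement TCCGTCAATCAGGTTATATC, which matches the top strand at positions 41–60; primer A anneals to the top strand there with its 3' end pointing upstream toward position 41.
Primer B (TTTTGAAGCGA) matches the top strand directly at positions 143–153; it anneals to the bottom strand with its 3' end pointing downstream toward position 153.
The 3' ends diverge (primer A extends toward position 1, primer B toward position 159), so the primers never converge on a shared product.

No product — the primers' 3' ends point away from each other.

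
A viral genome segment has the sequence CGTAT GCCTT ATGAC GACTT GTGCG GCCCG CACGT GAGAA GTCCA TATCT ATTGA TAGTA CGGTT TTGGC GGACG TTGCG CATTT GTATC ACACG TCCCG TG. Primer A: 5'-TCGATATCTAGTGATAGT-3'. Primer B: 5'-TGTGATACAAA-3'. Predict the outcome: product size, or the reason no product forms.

No product — primer A has no binding site in the template.

Primer A (TCGATATCTAGTGATAGT) does not match the top strand, and its reverse complement ACTATCACTAGATATCGA does not match either.
With no annealing site for primer A, no amplification occurs.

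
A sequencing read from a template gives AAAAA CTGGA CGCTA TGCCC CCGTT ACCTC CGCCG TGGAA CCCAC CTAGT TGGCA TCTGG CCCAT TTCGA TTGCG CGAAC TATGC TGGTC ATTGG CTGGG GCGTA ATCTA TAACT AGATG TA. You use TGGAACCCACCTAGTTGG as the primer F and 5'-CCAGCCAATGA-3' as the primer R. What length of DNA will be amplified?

The forward primer matches the template at positions 36–53.
The reverse primer's reverse complement is TCATTGGCTGG, which matches the template at positions 89–99.
Product length = (reverse-primer end) − (forward-primer start) + 1 = 99 − 36 + 1 = 64 bp.

64 bp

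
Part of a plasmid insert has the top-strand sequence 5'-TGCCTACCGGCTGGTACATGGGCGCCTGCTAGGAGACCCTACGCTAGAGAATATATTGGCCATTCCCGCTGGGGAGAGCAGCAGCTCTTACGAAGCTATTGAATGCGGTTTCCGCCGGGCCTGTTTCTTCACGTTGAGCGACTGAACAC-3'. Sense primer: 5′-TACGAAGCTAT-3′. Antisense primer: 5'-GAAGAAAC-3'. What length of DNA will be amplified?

42 bp

Forward primer TACGAAGCTAT is found on the top strand at positions 89–99.
Reverse complement of the reverse primer: GTTTCTTC. This occurs on the top strand at positions 123–130.
Amplicon spans positions 89–130: 42 bp.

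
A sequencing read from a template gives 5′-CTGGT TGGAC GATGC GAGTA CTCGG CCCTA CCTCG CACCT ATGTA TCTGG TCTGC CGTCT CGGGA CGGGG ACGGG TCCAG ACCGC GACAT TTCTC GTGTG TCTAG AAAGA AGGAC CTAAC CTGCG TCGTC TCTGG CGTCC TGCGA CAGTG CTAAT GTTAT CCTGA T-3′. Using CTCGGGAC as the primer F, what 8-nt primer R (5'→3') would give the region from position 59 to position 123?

5'-CAGGTTAG-3'

The product's 3' end on the top strand is position 123.
The reverse primer anneals to the top strand over positions 116–123, i.e. to CTAACCTG.
Its sequence written 5'→3' is the reverse complement: CAGGTTAG.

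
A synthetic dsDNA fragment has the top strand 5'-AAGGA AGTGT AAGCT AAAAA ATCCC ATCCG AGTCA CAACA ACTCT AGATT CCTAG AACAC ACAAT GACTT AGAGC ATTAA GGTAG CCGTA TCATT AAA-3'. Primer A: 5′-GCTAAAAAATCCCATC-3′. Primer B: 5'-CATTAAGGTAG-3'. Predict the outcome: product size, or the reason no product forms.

Primer A (GCTAAAAAATCCCATC) matches the top strand at positions 13–28 (3' end points downstream).
Primer B (CATTAAGGTAG) also matches the top strand directly, at positions 75–85 — its reverse complement CTACCTTAATG is not present.
Both primers anneal to the bottom strand with 3' ends pointing the same way, so neither can prime synthesis back toward the other.

No product — both primers anneal to the same strand and extend in the same direction.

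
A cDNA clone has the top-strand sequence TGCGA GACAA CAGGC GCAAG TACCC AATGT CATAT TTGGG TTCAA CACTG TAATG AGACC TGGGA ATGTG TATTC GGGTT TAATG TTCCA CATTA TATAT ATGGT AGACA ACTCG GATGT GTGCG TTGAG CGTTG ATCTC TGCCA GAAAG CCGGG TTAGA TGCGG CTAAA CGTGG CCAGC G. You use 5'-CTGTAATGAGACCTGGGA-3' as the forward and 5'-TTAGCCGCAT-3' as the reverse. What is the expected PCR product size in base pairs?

Forward primer CTGTAATGAGACCTGGGA is found on the top strand at positions 48–65.
Taking the reverse complement of TTAGCCGCAT gives ATGCGGCTAA, found at positions 160–169 on the template; the primer anneals here to the top strand with its 3' end pointing upstream.
Amplicon spans positions 48–169: 122 bp.

122 bp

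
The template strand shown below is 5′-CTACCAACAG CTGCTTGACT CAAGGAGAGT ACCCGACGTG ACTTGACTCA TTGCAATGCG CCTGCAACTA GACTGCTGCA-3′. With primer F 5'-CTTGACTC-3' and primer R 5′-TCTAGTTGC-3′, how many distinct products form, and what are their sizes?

Two products: 59 bp, 31 bp

The forward primer CTTGACTC matches the top strand at positions 14–21, 42–49.
The reverse primer's reverse complement is GCAACTAGA, matching at positions 64–72.
Each forward site pairs with the reverse site to give a product ending at position 72: sizes 59, 31 bp.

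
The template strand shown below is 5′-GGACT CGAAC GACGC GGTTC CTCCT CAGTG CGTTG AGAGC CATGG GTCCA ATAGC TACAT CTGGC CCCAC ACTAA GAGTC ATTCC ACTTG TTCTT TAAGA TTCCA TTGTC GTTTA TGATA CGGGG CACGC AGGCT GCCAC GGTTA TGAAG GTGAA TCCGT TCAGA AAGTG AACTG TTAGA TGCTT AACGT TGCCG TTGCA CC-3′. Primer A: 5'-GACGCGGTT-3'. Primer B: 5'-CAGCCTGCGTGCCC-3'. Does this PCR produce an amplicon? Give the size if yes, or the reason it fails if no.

Yes — a 126 bp product.

Primer A (GACGCGGTT) matches the top strand at positions 11–19; it acts as a forward primer.
Primer B's reverse complement is GGGCACGCAGGCTG, matching the top strand at positions 123–136; it acts as a reverse primer.
The 3' ends face each other across positions 11–136, giving a 126 bp product.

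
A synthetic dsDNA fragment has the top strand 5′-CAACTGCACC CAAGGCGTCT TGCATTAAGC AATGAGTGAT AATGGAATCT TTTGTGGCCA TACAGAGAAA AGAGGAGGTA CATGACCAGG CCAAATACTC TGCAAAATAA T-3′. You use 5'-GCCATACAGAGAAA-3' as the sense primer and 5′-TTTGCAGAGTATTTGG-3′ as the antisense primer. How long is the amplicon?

50 bp

Forward primer GCCATACAGAGAAA is found on the top strand at positions 57–70.
The reverse primer's reverse complement is CCAAATACTCTGCAAA, which matches the template at positions 91–106.
The product runs from position 57 to position 106, so its length is 106 − 57 + 1 = 50 bp.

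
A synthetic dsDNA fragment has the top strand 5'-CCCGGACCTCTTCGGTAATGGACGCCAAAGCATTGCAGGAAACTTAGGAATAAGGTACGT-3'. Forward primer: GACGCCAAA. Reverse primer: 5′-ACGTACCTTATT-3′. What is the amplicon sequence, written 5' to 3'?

5'-GACGCCAAAGCATTGCAGGAAACTTAGGAATAAGGTACGT-3'

The forward primer matches the template at positions 21–29.
Reverse complement of the reverse primer: AATAAGGTACGT. This occurs on the top strand at positions 49–60.
The product is the template from position 21 through 60 (40 bp).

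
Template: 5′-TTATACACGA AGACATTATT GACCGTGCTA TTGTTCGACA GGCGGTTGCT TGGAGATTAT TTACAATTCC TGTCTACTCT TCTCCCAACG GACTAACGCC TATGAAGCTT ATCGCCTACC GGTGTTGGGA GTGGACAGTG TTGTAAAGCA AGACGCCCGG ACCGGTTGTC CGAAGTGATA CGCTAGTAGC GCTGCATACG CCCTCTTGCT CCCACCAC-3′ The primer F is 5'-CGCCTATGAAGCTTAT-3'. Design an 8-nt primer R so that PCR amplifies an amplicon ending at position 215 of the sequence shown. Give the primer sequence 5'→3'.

The forward primer binds at positions 97–112; the product's 3' end on the top strand is position 215.
The reverse primer anneals to the top strand over positions 208–215, i.e. to GCTCCCAC.
Its sequence written 5'→3' is the reverse complement: GTGGGAGC.

5'-GTGGGAGC-3'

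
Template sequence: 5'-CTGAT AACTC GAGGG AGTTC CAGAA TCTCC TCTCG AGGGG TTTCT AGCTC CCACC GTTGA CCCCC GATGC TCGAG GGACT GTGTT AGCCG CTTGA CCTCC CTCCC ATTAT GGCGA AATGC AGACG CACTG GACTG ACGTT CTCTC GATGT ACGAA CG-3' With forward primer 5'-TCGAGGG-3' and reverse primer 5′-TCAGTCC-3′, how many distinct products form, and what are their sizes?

Three products: 128 bp, 104 bp, 66 bp

The forward primer TCGAGGG matches the top strand at positions 9–15, 33–39, 71–77.
The reverse primer's reverse complement is GGACTGA, matching at positions 130–136.
Each forward site pairs with the reverse site to give a product ending at position 136: sizes 128, 104, 66 bp.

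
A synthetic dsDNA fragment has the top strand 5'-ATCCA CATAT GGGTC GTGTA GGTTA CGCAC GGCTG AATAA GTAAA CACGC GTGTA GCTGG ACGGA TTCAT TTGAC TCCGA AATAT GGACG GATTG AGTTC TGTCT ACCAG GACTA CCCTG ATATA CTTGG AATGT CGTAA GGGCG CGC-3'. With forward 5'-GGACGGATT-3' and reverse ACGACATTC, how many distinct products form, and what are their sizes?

Two products: 80 bp, 53 bp

The forward primer GGACGGATT matches the top strand at positions 59–67, 86–94.
The reverse primer's reverse complement is GAATGTCGT, matching at positions 130–138.
Each forward site pairs with the reverse site to give a product ending at position 138: sizes 80, 53 bp.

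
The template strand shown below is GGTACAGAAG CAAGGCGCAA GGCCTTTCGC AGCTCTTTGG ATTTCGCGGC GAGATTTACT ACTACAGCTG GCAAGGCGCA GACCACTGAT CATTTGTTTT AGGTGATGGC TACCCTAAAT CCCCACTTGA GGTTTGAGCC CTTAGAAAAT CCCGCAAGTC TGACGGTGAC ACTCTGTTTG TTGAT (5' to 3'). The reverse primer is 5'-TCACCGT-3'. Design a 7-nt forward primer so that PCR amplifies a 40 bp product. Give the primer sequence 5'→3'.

5'-AGGTTTG-3'

The reverse primer's reverse complement ACGGTGA matches the template at positions 163–169, so the product ends at position 169.
A 40 bp product then starts at position 169 − 40 + 1 = 130.
The forward primer is identical to the top strand there: AGGTTTG.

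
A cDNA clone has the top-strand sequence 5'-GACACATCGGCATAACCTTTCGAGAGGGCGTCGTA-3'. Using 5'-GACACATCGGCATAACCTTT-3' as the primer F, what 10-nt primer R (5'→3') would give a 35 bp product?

5'-TACGACGCCC-3'

The forward primer binds at positions 1–20, so a 35 bp product ends at position 1 + 35 − 1 = 35.
The reverse primer anneals to the top strand over positions 26–35, i.e. to GGGCGTCGTA.
Its sequence written 5'→3' is the reverse complement: TACGACGCCC.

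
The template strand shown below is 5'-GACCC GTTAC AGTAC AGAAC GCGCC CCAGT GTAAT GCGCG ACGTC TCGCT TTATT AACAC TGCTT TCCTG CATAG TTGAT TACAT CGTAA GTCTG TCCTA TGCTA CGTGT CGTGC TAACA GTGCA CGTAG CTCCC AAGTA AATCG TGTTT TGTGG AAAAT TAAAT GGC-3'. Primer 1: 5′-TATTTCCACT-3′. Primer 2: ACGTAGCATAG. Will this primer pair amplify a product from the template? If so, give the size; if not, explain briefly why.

Primer 1 (TATTTCCACT) does not match the top strand, and its reverse complement AGTGGAAATA does not match either.
With no annealing site for primer 1, no amplification occurs.

No product — primer 1 has no binding site in the template.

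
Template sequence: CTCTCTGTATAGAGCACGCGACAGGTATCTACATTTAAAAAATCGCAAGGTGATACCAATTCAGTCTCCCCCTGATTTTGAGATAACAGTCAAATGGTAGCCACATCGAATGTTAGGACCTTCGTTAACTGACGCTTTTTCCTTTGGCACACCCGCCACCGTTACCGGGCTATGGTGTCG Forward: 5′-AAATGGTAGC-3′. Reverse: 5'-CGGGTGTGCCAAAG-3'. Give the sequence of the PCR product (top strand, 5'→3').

5'-AAATGGTAGCCACATCGAATGTTAGGACCTTCGTTAACTGACGCTTTTTCCTTTGGCACACCCG-3'

Forward primer AAATGGTAGC is found on the top strand at positions 92–101.
Taking the reverse complement of CGGGTGTGCCAAAG gives CTTTGGCACACCCG, found at positions 142–155 on the template; the primer anneals here to the top strand with its 3' end pointing upstream.
The product is the template from position 92 through 155 (64 bp).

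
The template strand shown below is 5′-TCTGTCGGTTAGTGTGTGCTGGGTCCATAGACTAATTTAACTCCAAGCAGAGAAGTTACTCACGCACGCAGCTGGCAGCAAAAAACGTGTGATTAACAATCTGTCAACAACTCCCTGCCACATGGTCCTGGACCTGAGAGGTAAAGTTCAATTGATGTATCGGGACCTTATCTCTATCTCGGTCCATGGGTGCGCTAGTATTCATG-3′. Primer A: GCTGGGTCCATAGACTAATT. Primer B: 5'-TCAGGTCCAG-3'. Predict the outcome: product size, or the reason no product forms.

Yes — a 120 bp product.

Primer A (GCTGGGTCCATAGACTAATT) matches the top strand at positions 18–37; it acts as a forward primer.
Primer B's reverse complement is CTGGACCTGA, matching the top strand at positions 128–137; it acts as a reverse primer.
The 3' ends face each other across positions 18–137, giving a 120 bp product.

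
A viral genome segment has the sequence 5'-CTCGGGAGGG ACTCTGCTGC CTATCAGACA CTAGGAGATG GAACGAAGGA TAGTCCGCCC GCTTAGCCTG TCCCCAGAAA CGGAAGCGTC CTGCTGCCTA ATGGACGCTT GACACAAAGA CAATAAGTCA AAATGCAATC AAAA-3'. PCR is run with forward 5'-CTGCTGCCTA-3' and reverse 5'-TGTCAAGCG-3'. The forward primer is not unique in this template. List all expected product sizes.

101 bp, 24 bp

The forward primer CTGCTGCCTA matches the top strand at positions 14–23, 91–100.
The reverse primer's reverse complement is CGCTTGACA, matching at positions 106–114.
Each forward site pairs with the reverse site to give a product ending at position 114: sizes 101, 24 bp.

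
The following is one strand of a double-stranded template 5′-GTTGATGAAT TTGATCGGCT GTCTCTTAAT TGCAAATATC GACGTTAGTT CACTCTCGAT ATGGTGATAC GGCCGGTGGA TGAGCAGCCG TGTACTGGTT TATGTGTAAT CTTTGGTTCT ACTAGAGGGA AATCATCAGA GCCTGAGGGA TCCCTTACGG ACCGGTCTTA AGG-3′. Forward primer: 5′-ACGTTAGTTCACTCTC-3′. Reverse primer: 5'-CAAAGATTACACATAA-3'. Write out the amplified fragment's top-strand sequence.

Forward primer ACGTTAGTTCACTCTC is found on the top strand at positions 42–57.
The reverse primer's reverse complement is TTATGTGTAATCTTTG, which matches the template at positions 100–115.
The product is the template from position 42 through 115 (74 bp).

5'-ACGTTAGTTCACTCTCGATATGGTGATACGGCCGGTGGATGAGCAGCCGTGTACTGGTTTATGTGTAATCTTTG-3'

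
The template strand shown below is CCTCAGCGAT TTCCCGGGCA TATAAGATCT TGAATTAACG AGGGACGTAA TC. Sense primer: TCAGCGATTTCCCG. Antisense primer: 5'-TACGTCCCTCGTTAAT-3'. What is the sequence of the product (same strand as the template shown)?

Scanning the template, TCAGCGATTTCCCG occurs at positions 3–16; this primer anneals to the bottom strand there with its 3' end pointing downstream.
Taking the reverse complement of TACGTCCCTCGTTAAT gives ATTAACGAGGGACGTA, found at positions 34–49 on the template; the primer anneals here to the top strand with its 3' end pointing upstream.
The product is the template from position 3 through 49 (47 bp).

5'-TCAGCGATTTCCCGGGCATATAAGATCTTGAATTAACGAGGGACGTA-3'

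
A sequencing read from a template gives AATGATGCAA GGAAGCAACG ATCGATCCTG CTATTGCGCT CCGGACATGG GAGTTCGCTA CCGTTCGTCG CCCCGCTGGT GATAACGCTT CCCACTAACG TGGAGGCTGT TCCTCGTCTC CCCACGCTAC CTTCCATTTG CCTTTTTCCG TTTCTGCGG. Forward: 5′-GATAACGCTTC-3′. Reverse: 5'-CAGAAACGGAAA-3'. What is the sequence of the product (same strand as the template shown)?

5'-GATAACGCTTCCCACTAACGTGGAGGCTGTTCCTCGTCTCCCCACGCTACCTTCCATTTGCCTTTTTCCGTTTCTG-3'

Scanning the template, GATAACGCTTC occurs at positions 81–91; this primer anneals to the bottom strand there with its 3' end pointing downstream.
The reverse primer's reverse complement is TTTCCGTTTCTG, which matches the template at positions 145–156.
The product is the template from position 81 through 156 (76 bp).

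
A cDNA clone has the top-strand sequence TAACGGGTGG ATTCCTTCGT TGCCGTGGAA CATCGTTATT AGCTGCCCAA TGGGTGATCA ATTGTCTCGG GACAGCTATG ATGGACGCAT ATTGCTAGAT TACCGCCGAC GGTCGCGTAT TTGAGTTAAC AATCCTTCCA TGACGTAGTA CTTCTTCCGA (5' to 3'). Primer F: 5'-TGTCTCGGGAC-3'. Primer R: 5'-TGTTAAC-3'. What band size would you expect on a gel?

69 bp

Scanning the template, TGTCTCGGGAC occurs at positions 63–73; this primer anneals to the bottom strand there with its 3' end pointing downstream.
Reverse complement of the reverse primer: GTTAACA. This occurs on the top strand at positions 125–131.
The product runs from position 63 to position 131, so its length is 131 − 63 + 1 = 69 bp.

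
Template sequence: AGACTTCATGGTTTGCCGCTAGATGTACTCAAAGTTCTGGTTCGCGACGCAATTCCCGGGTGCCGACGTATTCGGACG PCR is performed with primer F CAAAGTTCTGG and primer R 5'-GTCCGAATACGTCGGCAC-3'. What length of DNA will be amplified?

48 bp

Scanning the template, CAAAGTTCTGG occurs at positions 30–40; this primer anneals to the bottom strand there with its 3' end pointing downstream.
The reverse primer's reverse complement is GTGCCGACGTATTCGGAC, which matches the template at positions 60–77.
The product runs from position 30 to position 77, so its length is 77 − 30 + 1 = 48 bp.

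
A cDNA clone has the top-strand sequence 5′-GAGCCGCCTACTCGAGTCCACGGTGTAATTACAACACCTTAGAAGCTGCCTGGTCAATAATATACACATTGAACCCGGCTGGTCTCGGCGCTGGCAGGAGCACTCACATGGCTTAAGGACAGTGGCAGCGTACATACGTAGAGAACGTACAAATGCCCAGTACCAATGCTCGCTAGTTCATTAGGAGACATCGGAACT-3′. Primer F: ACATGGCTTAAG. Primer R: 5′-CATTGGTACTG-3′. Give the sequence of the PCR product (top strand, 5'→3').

The forward primer matches the template at positions 106–117.
The reverse primer's reverse complement is CAGTACCAATG, which matches the template at positions 158–168.
The product is the template from position 106 through 168 (63 bp).

5'-ACATGGCTTAAGGACAGTGGCAGCGTACATACGTAGAGAACGTACAAATGCCCAGTACCAATG-3'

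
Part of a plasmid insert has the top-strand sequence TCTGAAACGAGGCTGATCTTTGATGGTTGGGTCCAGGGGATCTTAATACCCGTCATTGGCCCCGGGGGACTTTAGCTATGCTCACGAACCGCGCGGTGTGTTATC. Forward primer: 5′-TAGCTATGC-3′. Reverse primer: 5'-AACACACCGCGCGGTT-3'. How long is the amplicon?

Scanning the template, TAGCTATGC occurs at positions 73–81; this primer anneals to the bottom strand there with its 3' end pointing downstream.
Reverse complement of the reverse primer: AACCGCGCGGTGTGTT. This occurs on the top strand at positions 87–102.
Product length = (reverse-primer end) − (forward-primer start) + 1 = 102 − 73 + 1 = 30 bp.

30 bp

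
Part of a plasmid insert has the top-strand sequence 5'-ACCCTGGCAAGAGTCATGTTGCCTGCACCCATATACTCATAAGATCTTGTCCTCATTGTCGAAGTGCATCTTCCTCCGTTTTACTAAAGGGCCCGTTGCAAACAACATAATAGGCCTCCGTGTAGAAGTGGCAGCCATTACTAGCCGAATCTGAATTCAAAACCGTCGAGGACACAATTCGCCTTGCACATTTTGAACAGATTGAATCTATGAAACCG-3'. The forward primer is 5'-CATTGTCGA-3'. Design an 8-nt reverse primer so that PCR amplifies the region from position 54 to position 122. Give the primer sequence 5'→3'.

5'-CACGGAGG-3'

The product's 3' end on the top strand is position 122.
The reverse primer anneals to the top strand over positions 115–122, i.e. to CCTCCGTG.
Its sequence written 5'→3' is the reverse complement: CACGGAGG.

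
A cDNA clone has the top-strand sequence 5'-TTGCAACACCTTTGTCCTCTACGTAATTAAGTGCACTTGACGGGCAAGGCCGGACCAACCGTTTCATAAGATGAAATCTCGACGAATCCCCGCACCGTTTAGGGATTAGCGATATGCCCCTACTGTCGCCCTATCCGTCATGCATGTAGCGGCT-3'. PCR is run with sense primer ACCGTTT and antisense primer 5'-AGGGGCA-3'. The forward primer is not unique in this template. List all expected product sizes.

The forward primer ACCGTTT matches the top strand at positions 58–64, 94–100.
The reverse primer's reverse complement is TGCCCCT, matching at positions 115–121.
Each forward site pairs with the reverse site to give a product ending at position 121: sizes 64, 28 bp.

64 bp, 28 bp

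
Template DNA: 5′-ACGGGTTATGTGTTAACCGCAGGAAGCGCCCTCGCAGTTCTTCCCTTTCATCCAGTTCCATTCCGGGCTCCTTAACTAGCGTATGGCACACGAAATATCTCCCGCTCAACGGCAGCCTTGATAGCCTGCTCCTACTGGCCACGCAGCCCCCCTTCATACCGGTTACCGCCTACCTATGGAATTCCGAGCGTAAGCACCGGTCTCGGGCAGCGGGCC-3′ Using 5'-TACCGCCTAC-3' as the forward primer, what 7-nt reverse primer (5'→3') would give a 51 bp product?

5'-CCCGCTG-3'

The forward primer binds at positions 164–173, so a 51 bp product ends at position 164 + 51 − 1 = 214.
The reverse primer anneals to the top strand over positions 208–214, i.e. to CAGCGGG.
Its sequence written 5'→3' is the reverse complement: CCCGCTG.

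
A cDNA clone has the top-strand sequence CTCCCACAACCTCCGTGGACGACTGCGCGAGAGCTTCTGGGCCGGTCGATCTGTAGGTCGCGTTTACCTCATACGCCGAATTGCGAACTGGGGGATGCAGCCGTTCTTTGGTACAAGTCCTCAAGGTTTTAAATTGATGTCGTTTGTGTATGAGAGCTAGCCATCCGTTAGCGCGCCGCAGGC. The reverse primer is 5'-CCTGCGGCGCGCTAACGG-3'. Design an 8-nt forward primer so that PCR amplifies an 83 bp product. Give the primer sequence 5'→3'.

5'-GCCGTTCT-3'

The reverse primer's reverse complement CCGTTAGCGCGCCGCAGG matches the template at positions 165–182, so the product ends at position 182.
An 83 bp product then starts at position 182 − 83 + 1 = 100.
The forward primer is identical to the top strand there: GCCGTTCT.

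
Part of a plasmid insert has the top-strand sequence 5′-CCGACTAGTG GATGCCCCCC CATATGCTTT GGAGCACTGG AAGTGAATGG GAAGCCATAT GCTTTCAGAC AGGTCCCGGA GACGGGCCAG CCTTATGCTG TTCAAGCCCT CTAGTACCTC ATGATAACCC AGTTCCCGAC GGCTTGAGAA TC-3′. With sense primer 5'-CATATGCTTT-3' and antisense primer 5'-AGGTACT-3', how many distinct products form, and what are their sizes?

The forward primer CATATGCTTT matches the top strand at positions 21–30, 56–65.
The reverse primer's reverse complement is AGTACCT, matching at positions 113–119.
Each forward site pairs with the reverse site to give a product ending at position 119: sizes 99, 64 bp.

Two products: 99 bp, 64 bp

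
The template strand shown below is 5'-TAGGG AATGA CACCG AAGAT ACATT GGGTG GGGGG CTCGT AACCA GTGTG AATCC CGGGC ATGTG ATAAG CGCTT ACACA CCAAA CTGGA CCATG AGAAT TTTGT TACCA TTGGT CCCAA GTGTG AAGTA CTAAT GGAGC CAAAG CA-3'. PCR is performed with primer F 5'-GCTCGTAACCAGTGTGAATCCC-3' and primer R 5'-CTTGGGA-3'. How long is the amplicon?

87 bp

Scanning the template, GCTCGTAACCAGTGTGAATCCC occurs at positions 35–56; this primer anneals to the bottom strand there with its 3' end pointing downstream.
The reverse primer's reverse complement is TCCCAAG, which matches the template at positions 115–121.
Product length = (reverse-primer end) − (forward-primer start) + 1 = 121 − 35 + 1 = 87 bp.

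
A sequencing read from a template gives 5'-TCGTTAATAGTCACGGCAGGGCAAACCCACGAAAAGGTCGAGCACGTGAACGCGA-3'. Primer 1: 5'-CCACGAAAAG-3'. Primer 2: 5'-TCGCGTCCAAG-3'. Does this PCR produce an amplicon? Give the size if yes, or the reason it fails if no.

No product — primer 2 has no binding site in the template.

Primer 2 (TCGCGTCCAAG) does not match the top strand, and its reverse complement CTTGGACGCGA does not match either.
With no annealing site for primer 2, no amplification occurs.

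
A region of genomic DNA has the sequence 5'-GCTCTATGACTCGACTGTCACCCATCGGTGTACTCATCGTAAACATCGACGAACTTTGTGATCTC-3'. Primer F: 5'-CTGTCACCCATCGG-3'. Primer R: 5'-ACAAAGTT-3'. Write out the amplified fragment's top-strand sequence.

5'-CTGTCACCCATCGGTGTACTCATCGTAAACATCGACGAACTTTGT-3'

Forward primer CTGTCACCCATCGG is found on the top strand at positions 15–28.
The reverse primer's reverse complement is AACTTTGT, which matches the template at positions 52–59.
The product is the template from position 15 through 59 (45 bp).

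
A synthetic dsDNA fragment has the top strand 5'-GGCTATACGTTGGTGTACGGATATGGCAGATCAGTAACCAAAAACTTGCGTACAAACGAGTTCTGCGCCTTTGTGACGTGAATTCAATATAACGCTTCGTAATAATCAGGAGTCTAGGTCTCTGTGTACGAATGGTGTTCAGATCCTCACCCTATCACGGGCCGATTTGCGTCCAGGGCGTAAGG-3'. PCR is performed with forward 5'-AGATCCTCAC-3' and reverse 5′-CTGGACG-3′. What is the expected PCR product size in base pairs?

36 bp

The forward primer matches the template at positions 141–150.
Taking the reverse complement of CTGGACG gives CGTCCAG, found at positions 170–176 on the template; the primer anneals here to the top strand with its 3' end pointing upstream.
Product length = (reverse-primer end) − (forward-primer start) + 1 = 176 − 141 + 1 = 36 bp.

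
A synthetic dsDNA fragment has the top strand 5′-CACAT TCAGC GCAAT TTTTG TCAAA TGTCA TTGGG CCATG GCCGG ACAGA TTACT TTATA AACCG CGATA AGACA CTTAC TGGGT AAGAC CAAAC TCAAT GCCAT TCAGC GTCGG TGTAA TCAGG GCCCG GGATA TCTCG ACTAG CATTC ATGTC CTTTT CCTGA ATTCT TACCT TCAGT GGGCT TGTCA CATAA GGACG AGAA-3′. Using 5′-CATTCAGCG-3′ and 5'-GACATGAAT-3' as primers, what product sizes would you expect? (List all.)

The forward primer CATTCAGCG matches the top strand at positions 3–11, 103–111.
The reverse primer's reverse complement is ATTCATGTC, matching at positions 147–155.
Each forward site pairs with the reverse site to give a product ending at position 155: sizes 153, 53 bp.

153 bp, 53 bp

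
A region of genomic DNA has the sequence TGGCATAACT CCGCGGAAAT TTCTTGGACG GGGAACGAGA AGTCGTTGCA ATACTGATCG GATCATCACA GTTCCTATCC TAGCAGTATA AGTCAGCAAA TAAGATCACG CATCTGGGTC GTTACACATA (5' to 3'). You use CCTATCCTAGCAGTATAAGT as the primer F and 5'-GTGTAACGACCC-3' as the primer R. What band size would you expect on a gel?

54 bp

The forward primer matches the template at positions 74–93.
Reverse complement of the reverse primer: GGGTCGTTACAC. This occurs on the top strand at positions 116–127.
Amplicon spans positions 74–127: 54 bp.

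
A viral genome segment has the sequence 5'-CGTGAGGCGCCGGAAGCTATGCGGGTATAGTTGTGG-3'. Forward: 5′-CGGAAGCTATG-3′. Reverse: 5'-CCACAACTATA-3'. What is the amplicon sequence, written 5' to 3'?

5'-CGGAAGCTATGCGGGTATAGTTGTGG-3'

Scanning the template, CGGAAGCTATG occurs at positions 11–21; this primer anneals to the bottom strand there with its 3' end pointing downstream.
Reverse complement of the reverse primer: TATAGTTGTGG. This occurs on the top strand at positions 26–36.
The product is the template from position 11 through 36 (26 bp).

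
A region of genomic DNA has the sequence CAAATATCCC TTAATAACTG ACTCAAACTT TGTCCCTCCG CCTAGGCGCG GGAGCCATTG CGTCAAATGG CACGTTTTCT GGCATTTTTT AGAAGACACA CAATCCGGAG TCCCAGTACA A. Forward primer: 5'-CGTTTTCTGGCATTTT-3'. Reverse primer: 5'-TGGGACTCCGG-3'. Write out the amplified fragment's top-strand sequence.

5'-CGTTTTCTGGCATTTTTTAGAAGACACACAATCCGGAGTCCCA-3'

Forward primer CGTTTTCTGGCATTTT is found on the top strand at positions 73–88.
The reverse primer's reverse complement is CCGGAGTCCCA, which matches the template at positions 105–115.
The product is the template from position 73 through 115 (43 bp).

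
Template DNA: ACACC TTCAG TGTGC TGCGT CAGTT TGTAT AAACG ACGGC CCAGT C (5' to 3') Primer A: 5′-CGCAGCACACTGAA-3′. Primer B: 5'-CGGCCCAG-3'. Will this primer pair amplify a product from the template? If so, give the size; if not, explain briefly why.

No product — the primers' 3' ends point away from each other.

Primer A (CGCAGCACACTGAA) has reverse complement TTCAGTGTGCTGCG, which matches the top strand at positions 6–19; primer A anneals to the top strand there with its 3' end pointing upstream toward position 6.
Primer B (CGGCCCAG) matches the top strand directly at positions 37–44; it anneals to the bottom strand with its 3' end pointing downstream toward position 44.
The 3' ends diverge (primer A extends toward position 1, primer B toward position 46), so the primers never converge on a shared product.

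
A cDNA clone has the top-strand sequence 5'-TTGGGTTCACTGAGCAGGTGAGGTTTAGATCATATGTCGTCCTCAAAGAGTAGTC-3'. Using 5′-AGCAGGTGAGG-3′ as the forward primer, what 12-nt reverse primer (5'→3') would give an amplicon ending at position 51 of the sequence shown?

The forward primer binds at positions 13–23; the product's 3' end on the top strand is position 51.
The reverse primer anneals to the top strand over positions 40–51, i.e. to TCCTCAAAGAGT.
Its sequence written 5'→3' is the reverse complement: ACTCTTTGAGGA.

5'-ACTCTTTGAGGA-3'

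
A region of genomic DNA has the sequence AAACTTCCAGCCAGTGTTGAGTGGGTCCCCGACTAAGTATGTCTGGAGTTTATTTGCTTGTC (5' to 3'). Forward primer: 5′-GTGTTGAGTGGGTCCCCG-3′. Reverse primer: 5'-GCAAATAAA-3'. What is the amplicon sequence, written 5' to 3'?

Scanning the template, GTGTTGAGTGGGTCCCCG occurs at positions 14–31; this primer anneals to the bottom strand there with its 3' end pointing downstream.
Taking the reverse complement of GCAAATAAA gives TTTATTTGC, found at positions 49–57 on the template; the primer anneals here to the top strand with its 3' end pointing upstream.
The product is the template from position 14 through 57 (44 bp).

5'-GTGTTGAGTGGGTCCCCGACTAAGTATGTCTGGAGTTTATTTGC-3'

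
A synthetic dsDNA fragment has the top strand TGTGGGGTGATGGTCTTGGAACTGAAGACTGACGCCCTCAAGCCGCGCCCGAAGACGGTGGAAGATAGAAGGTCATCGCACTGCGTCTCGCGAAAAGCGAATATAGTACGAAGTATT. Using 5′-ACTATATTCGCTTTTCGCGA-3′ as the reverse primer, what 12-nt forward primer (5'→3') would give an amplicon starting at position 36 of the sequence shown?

5'-CCTCAAGCCGCG-3'

The reverse primer's reverse complement TCGCGAAAAGCGAATATAGT matches the template at positions 88–107; the product starts at position 36.
The forward primer is identical to the top strand over positions 36–47: CCTCAAGCCGCG.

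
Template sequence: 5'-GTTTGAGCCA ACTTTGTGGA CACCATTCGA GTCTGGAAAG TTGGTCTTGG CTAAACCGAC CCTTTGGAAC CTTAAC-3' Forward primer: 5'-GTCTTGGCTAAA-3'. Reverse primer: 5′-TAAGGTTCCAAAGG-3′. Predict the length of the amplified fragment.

Scanning the template, GTCTTGGCTAAA occurs at positions 44–55; this primer anneals to the bottom strand there with its 3' end pointing downstream.
The reverse primer's reverse complement is CCTTTGGAACCTTA, which matches the template at positions 61–74.
The product runs from position 44 to position 74, so its length is 74 − 44 + 1 = 31 bp.

31 bp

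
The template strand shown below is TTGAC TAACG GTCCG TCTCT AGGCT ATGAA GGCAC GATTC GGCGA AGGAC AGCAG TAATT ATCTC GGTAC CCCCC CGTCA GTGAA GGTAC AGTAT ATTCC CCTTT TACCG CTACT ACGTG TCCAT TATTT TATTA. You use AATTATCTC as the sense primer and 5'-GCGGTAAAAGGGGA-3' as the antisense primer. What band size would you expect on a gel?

Scanning the template, AATTATCTC occurs at positions 57–65; this primer anneals to the bottom strand there with its 3' end pointing downstream.
Reverse complement of the reverse primer: TCCCCTTTTACCGC. This occurs on the top strand at positions 98–111.
Amplicon spans positions 57–111: 55 bp.

55 bp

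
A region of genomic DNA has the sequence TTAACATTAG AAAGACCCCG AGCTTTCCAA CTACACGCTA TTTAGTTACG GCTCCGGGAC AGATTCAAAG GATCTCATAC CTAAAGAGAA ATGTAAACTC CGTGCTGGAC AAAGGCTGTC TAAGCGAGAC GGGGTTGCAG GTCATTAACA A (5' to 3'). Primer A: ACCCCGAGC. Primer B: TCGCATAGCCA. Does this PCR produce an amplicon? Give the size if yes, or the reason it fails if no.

Primer B (TCGCATAGCCA) does not match the top strand, and its reverse complement TGGCTATGCGA does not match either.
With no annealing site for primer B, no amplification occurs.

No product — primer B has no binding site in the template.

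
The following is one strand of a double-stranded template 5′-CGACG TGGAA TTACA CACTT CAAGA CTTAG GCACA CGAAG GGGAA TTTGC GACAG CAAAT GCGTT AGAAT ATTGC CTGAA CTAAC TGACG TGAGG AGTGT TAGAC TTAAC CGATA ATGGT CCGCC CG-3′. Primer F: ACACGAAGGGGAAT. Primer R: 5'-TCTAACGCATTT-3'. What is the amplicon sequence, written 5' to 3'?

5'-ACACGAAGGGGAATTTGCGACAGCAAATGCGTTAGA-3'

Forward primer ACACGAAGGGGAAT is found on the top strand at positions 33–46.
Taking the reverse complement of TCTAACGCATTT gives AAATGCGTTAGA, found at positions 57–68 on the template; the primer anneals here to the top strand with its 3' end pointing upstream.
The product is the template from position 33 through 68 (36 bp).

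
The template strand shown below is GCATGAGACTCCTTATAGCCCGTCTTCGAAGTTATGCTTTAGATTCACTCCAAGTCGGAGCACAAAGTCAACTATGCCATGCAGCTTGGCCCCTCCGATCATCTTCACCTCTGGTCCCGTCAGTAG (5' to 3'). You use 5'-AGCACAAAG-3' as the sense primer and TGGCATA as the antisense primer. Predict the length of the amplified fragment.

21 bp

Scanning the template, AGCACAAAG occurs at positions 59–67; this primer anneals to the bottom strand there with its 3' end pointing downstream.
The reverse primer's reverse complement is TATGCCA, which matches the template at positions 73–79.
Amplicon spans positions 59–79: 21 bp.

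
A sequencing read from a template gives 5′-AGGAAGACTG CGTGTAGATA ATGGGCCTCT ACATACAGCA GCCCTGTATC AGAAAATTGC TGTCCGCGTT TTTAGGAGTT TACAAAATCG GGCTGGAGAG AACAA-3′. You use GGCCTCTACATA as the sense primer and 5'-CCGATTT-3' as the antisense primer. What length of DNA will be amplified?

The forward primer matches the template at positions 24–35.
The reverse primer's reverse complement is AAATCGG, which matches the template at positions 85–91.
Product length = (reverse-primer end) − (forward-primer start) + 1 = 91 − 24 + 1 = 68 bp.

68 bp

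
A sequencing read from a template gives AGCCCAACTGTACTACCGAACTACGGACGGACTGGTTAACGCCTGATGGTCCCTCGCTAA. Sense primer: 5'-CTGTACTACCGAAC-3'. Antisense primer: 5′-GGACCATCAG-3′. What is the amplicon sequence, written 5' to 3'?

The forward primer matches the template at positions 8–21.
The reverse primer's reverse complement is CTGATGGTCC, which matches the template at positions 43–52.
The product is the template from position 8 through 52 (45 bp).

5'-CTGTACTACCGAACTACGGACGGACTGGTTAACGCCTGATGGTCC-3'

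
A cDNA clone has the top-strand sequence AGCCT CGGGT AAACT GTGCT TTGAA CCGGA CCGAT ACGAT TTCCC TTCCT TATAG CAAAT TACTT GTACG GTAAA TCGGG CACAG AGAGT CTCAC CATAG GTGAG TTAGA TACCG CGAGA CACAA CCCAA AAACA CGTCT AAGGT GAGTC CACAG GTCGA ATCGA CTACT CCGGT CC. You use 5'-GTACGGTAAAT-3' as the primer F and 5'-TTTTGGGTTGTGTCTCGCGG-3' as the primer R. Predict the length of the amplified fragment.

Forward primer GTACGGTAAAT is found on the top strand at positions 66–76.
The reverse primer's reverse complement is CCGCGAGACACAACCCAAAA, which matches the template at positions 113–132.
The product runs from position 66 to position 132, so its length is 132 − 66 + 1 = 67 bp.

67 bp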